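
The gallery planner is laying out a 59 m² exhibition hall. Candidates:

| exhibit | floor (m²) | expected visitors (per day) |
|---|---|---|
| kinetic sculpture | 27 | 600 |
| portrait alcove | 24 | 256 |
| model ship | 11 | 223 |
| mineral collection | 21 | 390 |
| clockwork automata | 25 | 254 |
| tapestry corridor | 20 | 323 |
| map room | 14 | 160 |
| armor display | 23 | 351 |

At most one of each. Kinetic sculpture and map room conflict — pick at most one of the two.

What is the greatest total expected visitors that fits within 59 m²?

1213

Kinetic sculpture + model ship + mineral collection uses 59 of the 59 m² and totals 1213.
Nothing else feasible within 59 m² beats 1213.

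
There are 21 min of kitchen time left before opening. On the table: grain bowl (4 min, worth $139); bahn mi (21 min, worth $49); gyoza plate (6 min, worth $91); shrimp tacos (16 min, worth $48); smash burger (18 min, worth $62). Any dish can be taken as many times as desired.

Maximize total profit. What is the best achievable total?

695

By profit per min: grain bowl 34.75, gyoza plate 15.17, smash burger 3.44, shrimp tacos 3.00 lead.
Taking 5×grain bowl: 20 min used, 695 in profit.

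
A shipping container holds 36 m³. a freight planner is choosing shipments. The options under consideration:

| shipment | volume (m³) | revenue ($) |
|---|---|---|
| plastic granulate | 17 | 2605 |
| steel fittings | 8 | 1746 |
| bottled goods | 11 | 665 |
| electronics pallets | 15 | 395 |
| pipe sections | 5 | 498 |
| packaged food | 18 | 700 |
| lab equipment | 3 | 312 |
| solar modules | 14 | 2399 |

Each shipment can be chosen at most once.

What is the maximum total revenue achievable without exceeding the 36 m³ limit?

5502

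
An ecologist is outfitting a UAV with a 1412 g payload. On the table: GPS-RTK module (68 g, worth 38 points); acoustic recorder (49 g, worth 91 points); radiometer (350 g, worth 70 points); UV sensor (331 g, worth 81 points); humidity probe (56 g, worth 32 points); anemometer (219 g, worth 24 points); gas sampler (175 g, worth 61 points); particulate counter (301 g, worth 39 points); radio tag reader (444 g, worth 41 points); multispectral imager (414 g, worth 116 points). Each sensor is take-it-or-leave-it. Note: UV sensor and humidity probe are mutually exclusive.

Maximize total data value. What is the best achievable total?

By data value per g: acoustic recorder 1.86, humidity probe 0.57, GPS-RTK module 0.56 lead.
Best packing: GPS-RTK module + acoustic recorder + radiometer + UV sensor + gas sampler + multispectral imager — 1387 g, 457 total.
The spare 25 g is too small for any remaining sensor, and no feasible exchange beats 457.

457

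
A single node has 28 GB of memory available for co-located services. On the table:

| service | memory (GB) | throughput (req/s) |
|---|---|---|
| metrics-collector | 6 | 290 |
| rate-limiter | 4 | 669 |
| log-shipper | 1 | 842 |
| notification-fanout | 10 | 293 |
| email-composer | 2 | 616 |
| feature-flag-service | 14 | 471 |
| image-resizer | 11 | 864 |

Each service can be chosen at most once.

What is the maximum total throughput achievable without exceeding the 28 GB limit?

3284

Ranking by ratio (throughput/GB): log-shipper 842.00, email-composer 308.00, rate-limiter 167.25, image-resizer 78.55.
The ratio heuristic lands on metrics-collector + rate-limiter + log-shipper + email-composer + image-resizer (3281) but leaves 4 GB idle.
Replace metrics-collector with notification-fanout: the trade gains 3 net, giving 3284 at 28 GB.
That's the maximum — no swap from here does better than 3284.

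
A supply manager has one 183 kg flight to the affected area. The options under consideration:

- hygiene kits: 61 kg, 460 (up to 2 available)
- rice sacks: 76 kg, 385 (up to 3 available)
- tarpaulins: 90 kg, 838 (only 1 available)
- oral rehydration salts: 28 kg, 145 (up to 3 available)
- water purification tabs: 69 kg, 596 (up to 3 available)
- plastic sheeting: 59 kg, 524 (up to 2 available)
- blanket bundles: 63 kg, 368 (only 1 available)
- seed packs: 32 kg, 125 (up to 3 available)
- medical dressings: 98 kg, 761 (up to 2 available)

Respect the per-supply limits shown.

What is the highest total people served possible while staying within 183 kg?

1508

By people served per kg: tarpaulins 9.31, plastic sheeting 8.88, water purification tabs 8.64 lead.
Filling by ratio: tarpaulins + oral rehydration salts + plastic sheeting for 1507, with 6 kg left unused.
Replace tarpaulins and oral rehydration salts with hygiene kits + plastic sheeting: the trade gains 1 net, giving 1508 at 179 kg.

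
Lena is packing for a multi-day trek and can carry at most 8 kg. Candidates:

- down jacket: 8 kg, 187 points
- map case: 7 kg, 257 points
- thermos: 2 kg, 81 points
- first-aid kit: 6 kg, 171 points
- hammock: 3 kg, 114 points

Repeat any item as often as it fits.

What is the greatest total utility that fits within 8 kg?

Density check — thermos 40.50, hammock 38.00, map case 36.71, first-aid kit 28.50 are the best per kg.
Taking 4×thermos: 8 kg used, 324 in utility.
No other feasible combination exceeds 324.

324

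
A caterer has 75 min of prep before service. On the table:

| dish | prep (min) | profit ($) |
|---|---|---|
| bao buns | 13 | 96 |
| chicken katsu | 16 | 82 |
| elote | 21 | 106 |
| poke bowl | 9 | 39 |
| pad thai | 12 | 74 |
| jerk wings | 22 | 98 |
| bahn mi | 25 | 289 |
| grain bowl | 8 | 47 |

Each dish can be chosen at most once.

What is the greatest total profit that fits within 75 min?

By profit per min: bahn mi 11.56, bao buns 7.38, pad thai 6.17, grain bowl 5.88 lead.
The ratio ordering already packs tightly: bao buns + chicken katsu + pad thai + bahn mi + grain bowl, 74 min, 588.
Runner-up bao buns + chicken katsu + poke bowl + pad thai + bahn mi tops out at 580.

588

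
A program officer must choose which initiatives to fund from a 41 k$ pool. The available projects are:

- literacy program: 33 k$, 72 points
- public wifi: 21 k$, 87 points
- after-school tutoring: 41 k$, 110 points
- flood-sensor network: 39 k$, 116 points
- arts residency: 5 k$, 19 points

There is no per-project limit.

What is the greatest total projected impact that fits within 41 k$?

163

Best packing: public wifi + 4×arts residency — 41 k$, 163 total.
No other feasible combination exceeds 163.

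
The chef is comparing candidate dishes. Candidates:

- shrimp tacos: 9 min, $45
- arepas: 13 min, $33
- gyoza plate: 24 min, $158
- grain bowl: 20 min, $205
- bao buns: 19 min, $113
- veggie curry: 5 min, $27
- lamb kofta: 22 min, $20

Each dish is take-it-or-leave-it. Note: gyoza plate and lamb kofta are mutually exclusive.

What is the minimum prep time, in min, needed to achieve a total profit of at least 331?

Need the lightest bundle worth ≥ 331.
gyoza plate + grain bowl: 363 profit at 44 min.
No combination under 44 min hits 331.

44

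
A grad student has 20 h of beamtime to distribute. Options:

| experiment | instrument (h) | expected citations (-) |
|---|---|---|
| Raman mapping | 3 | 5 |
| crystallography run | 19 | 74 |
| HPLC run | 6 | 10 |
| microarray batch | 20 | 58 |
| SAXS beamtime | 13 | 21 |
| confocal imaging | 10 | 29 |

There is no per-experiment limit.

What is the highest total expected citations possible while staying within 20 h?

74

Crystallography run uses 19 of the 20 h and totals 74.
Every other selection either busts 20 h or fails to beat 74.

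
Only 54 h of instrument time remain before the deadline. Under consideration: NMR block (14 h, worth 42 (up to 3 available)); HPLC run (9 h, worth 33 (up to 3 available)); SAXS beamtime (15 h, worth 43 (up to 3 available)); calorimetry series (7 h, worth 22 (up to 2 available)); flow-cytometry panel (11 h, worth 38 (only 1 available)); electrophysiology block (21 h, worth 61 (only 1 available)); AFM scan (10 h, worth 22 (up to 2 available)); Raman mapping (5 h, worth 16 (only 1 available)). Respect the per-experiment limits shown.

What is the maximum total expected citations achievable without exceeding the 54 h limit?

Ranking by ratio (expected citations/h): HPLC run 3.67, flow-cytometry panel 3.45, Raman mapping 3.20.
Taking the top-ratio experiments first gives 3×HPLC run + calorimetry series + flow-cytometry panel + Raman mapping for 175 (50 h).
Replace Raman mapping with calorimetry series: the trade gains 6 net, giving 181 at 52 h.
Nothing else within 54 h beats 181.

181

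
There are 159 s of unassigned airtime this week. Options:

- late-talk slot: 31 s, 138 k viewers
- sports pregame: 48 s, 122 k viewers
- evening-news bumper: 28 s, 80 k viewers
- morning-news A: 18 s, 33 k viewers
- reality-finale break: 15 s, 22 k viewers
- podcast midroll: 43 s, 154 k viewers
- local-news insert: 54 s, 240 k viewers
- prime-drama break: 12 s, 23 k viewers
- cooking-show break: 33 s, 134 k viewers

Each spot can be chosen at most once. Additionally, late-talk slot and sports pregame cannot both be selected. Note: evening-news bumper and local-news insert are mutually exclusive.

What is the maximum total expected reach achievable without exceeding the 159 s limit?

588

Taking late-talk slot + morning-news A + podcast midroll + local-news insert + prime-drama break: 158 s used, 588 in expected reach.
No other feasible combination exceeds 588.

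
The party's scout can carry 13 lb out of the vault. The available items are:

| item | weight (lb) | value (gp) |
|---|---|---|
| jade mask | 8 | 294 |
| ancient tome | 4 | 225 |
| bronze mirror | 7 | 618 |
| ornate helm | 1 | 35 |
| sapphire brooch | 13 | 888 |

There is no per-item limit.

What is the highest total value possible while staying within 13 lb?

913

Taking ancient tome + bronze mirror + 2×ornate helm: 13 lb used, 913 in value.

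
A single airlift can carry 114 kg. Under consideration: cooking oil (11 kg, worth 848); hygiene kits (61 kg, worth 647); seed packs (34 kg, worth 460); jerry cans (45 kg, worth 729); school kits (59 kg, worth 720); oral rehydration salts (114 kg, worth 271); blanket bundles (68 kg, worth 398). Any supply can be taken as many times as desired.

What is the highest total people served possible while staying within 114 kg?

8480

By people served per kg: cooking oil 77.09, jerry cans 16.20, seed packs 13.53, school kits 12.20 lead.
The ratio ordering already packs tightly: 10×cooking oil, 110 kg, 8480.
The spare 4 kg is too small for any remaining supply, and no exchange beats 8480.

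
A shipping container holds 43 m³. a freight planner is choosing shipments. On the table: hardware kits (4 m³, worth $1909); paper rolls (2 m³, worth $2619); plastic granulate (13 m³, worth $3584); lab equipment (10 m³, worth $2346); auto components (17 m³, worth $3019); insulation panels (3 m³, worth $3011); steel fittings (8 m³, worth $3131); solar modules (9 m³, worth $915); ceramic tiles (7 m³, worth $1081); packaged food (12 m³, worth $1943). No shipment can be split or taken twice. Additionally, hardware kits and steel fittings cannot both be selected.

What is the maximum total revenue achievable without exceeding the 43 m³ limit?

By revenue per m³: paper rolls 1309.50, insulation panels 1003.67, hardware kits 477.25 lead.
Taking paper rolls + plastic granulate + lab equipment + insulation panels + steel fittings + ceramic tiles: 43 m³ used, 15772 in revenue.
The closest alternative, paper rolls + plastic granulate + auto components + insulation panels + steel fittings, reaches only 15364.

15772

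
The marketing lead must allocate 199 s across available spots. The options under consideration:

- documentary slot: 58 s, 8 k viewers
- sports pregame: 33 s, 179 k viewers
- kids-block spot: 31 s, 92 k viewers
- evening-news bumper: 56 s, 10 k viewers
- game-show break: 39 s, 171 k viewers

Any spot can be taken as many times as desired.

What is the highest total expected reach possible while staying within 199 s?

1074

Density check — sports pregame 5.42, game-show break 4.38, kids-block spot 2.97, evening-news bumper 0.18 are the best per s.
6×sports pregame uses 198 of the 199 s and totals 1074.
Nothing else within 199 s beats 1074.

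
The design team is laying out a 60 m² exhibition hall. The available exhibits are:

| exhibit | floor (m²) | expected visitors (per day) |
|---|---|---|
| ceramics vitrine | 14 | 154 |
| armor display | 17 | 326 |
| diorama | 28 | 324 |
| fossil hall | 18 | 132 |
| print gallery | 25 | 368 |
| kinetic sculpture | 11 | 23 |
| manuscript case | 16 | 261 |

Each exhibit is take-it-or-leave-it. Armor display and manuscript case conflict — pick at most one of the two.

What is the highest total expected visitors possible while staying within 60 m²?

848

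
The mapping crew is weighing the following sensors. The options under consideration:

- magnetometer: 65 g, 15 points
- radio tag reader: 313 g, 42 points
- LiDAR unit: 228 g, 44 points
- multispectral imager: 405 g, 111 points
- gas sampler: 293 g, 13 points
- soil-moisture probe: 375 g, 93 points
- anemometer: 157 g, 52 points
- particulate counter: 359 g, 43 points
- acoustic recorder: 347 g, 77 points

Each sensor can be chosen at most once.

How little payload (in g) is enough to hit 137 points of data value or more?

532

Minimise g subject to total data value ≥ 137.
soil-moisture probe + anemometer reaches 145 using 532 g.
Below 532 g the best achievable stays under 137.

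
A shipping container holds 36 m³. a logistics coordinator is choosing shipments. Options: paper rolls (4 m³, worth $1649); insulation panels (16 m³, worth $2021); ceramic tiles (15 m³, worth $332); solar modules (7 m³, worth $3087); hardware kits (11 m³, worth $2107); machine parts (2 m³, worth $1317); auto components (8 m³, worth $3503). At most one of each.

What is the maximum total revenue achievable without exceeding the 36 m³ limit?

By revenue per m³: machine parts 658.50, solar modules 441.00, auto components 437.88 lead.
Best packing: paper rolls + solar modules + hardware kits + machine parts + auto components — 32 m³, 11663 total.
Nothing else within 36 m³ beats 11663.

11663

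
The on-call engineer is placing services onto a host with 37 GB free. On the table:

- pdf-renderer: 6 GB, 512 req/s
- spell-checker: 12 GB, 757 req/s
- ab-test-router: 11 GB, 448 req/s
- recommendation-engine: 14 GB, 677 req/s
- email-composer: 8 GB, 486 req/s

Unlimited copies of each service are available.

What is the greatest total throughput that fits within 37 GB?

By throughput per GB: pdf-renderer 85.33, spell-checker 63.08, email-composer 60.75 lead.
Best packing: 6×pdf-renderer — 36 GB, 3072 total.
Nothing else within 37 GB beats 3072.

3072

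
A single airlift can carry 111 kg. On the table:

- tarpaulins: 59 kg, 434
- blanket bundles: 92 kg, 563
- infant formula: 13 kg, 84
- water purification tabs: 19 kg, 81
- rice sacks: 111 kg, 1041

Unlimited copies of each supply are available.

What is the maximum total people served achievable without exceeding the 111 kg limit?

1041

Taking rice sacks: 111 kg used, 1041 in people served.
That's the maximum — no swap from here does better than 1041.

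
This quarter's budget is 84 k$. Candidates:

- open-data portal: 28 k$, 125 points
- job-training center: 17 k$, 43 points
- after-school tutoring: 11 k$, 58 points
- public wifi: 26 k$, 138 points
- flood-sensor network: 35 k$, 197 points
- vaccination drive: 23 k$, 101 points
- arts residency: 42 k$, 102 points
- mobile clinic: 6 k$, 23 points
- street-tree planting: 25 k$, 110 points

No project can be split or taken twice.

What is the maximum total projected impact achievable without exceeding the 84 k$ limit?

436

By projected impact per k$: flood-sensor network 5.63, public wifi 5.31, after-school tutoring 5.27, open-data portal 4.46 lead.
Filling by ratio: after-school tutoring + public wifi + flood-sensor network + mobile clinic for 416, with 6 k$ left unused.
Replace after-school tutoring and mobile clinic with vaccination drive: the trade gains 20 net, giving 436 at 84 k$.
Next best is after-school tutoring + public wifi + flood-sensor network + mobile clinic at 416 (78 k$) — short by 20.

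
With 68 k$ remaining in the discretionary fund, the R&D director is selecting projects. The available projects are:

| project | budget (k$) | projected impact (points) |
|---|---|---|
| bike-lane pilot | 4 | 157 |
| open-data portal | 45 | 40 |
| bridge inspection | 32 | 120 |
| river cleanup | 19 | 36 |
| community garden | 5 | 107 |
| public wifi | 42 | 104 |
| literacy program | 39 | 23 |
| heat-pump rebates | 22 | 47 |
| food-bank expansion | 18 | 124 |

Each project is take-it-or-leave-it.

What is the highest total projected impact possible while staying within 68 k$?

508

Ranking by ratio (projected impact/k$): bike-lane pilot 39.25, community garden 21.40, food-bank expansion 6.89.
The ratio ordering already packs tightly: bike-lane pilot + bridge inspection + community garden + food-bank expansion, 59 k$, 508.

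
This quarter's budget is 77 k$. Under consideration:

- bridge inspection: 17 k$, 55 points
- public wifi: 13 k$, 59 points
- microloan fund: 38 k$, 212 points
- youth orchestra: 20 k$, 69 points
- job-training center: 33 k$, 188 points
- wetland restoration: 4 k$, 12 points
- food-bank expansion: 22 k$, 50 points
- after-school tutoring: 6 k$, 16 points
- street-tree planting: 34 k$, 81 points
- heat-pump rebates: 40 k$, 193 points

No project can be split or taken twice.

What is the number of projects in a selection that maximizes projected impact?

3

Best achievable projected impact is 416.
One optimal bundle: microloan fund + job-training center + after-school tutoring (77 k$).
Any selection reaching 416 contains exactly 3 projects.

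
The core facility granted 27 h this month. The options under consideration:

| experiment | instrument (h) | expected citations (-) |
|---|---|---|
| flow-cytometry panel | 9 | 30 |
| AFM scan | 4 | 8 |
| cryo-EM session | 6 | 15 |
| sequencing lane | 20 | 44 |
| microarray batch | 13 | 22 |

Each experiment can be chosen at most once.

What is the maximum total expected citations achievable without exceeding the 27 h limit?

By expected citations per h: flow-cytometry panel 3.33, cryo-EM session 2.50, sequencing lane 2.20 lead.
Greedy by ratio would take flow-cytometry panel + AFM scan + cryo-EM session: 19 h used, total 53.
Replace cryo-EM session with microarray batch: the trade gains 7 net, giving 60 at 26 h.
Next best is cryo-EM session + sequencing lane at 59 (26 h) — short by 1.

60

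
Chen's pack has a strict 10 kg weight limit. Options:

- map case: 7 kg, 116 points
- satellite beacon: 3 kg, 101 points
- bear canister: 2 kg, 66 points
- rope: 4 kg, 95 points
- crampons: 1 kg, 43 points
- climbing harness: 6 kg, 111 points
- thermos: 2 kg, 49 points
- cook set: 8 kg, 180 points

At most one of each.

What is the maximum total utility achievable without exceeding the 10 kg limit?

Greedy by ratio would take satellite beacon + bear canister + crampons + thermos: 8 kg used, total 259.
The 2 kg tied up in thermos is better spent on rope — total rises to 305 (10 kg).
Runner-up satellite beacon + rope + crampons + thermos tops out at 288.

305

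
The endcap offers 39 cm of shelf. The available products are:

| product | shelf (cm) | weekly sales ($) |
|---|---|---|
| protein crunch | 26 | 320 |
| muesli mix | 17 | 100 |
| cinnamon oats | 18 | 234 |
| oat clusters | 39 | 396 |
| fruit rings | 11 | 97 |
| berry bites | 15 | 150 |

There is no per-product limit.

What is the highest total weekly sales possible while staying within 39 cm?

468

2×cinnamon oats uses 36 of the 39 cm and totals 468.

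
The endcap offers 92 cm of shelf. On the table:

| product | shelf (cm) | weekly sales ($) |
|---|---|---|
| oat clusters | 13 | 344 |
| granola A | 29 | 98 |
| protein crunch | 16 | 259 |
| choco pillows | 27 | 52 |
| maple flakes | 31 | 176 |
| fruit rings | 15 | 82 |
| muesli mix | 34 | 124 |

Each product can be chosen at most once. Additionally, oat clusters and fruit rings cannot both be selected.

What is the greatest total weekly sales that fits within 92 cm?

By weekly sales per cm: oat clusters 26.46, protein crunch 16.19, maple flakes 5.68 lead.
Taking oat clusters + granola A + protein crunch + maple flakes: 89 cm used, 877 in weekly sales.
The spare 3 cm is too small for any remaining product, and no feasible exchange beats 877.

877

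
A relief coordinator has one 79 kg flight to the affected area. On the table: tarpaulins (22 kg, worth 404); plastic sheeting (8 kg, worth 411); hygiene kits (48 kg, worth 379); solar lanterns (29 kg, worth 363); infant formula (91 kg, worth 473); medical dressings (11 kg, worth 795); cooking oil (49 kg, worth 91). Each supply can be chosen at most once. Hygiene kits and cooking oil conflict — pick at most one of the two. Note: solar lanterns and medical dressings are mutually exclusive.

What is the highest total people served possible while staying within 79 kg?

Taking tarpaulins + plastic sheeting + medical dressings: 41 kg used, 1610 in people served.

1610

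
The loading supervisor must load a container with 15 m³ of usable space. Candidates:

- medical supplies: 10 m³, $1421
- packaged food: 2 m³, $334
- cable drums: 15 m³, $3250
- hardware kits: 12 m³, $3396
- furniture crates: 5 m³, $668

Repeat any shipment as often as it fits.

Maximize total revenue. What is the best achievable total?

3730

By revenue per m³: hardware kits 283.00, cable drums 216.67, packaged food 167.00 lead.
The ratio ordering already packs tightly: packaged food + hardware kits, 14 m³, 3730.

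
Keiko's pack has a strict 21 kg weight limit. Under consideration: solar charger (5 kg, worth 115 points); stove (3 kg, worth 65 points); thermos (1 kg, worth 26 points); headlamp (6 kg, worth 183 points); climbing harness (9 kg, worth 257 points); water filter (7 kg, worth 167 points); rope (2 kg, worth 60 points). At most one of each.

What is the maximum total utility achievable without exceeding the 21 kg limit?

The ratio ordering already packs tightly: stove + thermos + headlamp + climbing harness + rope, 21 kg, 591.

591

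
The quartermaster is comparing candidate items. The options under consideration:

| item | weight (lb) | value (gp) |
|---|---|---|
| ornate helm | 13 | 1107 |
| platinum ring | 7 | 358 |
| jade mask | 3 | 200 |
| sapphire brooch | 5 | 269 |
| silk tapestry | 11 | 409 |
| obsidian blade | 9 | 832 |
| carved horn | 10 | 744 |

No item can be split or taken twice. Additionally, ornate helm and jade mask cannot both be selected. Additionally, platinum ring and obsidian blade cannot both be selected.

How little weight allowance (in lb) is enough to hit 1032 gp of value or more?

Minimise lb subject to total value ≥ 1032.
Taking jade mask + obsidian blade gives 1032 (≥ 1032) for 12 lb.
Below 12 lb the best achievable stays under 1032.

12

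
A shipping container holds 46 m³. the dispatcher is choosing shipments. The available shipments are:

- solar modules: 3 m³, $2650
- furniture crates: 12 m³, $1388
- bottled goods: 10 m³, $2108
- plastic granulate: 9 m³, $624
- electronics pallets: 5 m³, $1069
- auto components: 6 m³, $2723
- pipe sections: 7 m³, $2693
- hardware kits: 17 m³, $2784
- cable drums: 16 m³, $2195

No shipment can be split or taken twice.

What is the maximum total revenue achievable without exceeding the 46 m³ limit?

12958

Filling by ratio: solar modules + furniture crates + bottled goods + electronics pallets + auto components + pipe sections for 12631, with 3 m³ left unused.
Dropping furniture crates and electronics pallets frees 17 m³; slotting in hardware kits (17 m³) lifts the total to 12958 at 43 m³.
Nothing else within 46 m³ beats 12958.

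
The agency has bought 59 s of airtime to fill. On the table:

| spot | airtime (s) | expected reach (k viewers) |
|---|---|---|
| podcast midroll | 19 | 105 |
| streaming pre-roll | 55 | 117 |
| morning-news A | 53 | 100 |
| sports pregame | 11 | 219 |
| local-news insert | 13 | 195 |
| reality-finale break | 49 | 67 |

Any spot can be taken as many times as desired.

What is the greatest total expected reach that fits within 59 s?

1095

Ranking by ratio (expected reach/s): sports pregame 19.91, local-news insert 15.00, podcast midroll 5.53.
Taking 5×sports pregame: 55 s used, 1095 in expected reach.
Nothing else within 59 s beats 1095.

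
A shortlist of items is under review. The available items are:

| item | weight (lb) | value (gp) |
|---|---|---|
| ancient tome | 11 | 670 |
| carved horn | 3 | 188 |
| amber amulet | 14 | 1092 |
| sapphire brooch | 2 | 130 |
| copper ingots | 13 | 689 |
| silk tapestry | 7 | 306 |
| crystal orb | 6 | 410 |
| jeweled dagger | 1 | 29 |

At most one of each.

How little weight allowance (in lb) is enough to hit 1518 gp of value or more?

Look for the lowest-weight combination reaching 1518.
amber amulet + crystal orb + jeweled dagger: 1531 value at 21 lb.
Below 21 lb the best achievable stays under 1518.

21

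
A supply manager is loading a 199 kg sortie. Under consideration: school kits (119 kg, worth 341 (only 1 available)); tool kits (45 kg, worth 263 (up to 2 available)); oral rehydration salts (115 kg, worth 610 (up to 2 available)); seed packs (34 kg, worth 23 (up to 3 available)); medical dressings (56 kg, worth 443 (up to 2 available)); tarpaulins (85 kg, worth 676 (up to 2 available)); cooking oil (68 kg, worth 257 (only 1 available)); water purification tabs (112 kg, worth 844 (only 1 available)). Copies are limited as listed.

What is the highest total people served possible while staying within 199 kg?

1562

Density check — tarpaulins 7.95, medical dressings 7.91, water purification tabs 7.54 are the best per kg.
Taking the top-ratio supplies first gives 2×tarpaulins for 1352 (170 kg).
The 85 kg tied up in tarpaulins is better spent on 2×medical dressings — total rises to 1562 (197 kg).
That's the maximum — no swap from here does better than 1562.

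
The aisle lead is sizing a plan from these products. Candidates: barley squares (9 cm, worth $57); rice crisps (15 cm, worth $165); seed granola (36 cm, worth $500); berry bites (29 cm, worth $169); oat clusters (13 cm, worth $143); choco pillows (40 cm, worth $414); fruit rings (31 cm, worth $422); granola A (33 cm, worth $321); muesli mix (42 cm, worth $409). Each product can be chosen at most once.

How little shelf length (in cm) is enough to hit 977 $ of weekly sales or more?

Need the lightest bundle worth ≥ 977.
barley squares + seed granola + fruit rings reaches 979 using 76 cm.
Any bundle with less than 76 cm falls short of 977.

76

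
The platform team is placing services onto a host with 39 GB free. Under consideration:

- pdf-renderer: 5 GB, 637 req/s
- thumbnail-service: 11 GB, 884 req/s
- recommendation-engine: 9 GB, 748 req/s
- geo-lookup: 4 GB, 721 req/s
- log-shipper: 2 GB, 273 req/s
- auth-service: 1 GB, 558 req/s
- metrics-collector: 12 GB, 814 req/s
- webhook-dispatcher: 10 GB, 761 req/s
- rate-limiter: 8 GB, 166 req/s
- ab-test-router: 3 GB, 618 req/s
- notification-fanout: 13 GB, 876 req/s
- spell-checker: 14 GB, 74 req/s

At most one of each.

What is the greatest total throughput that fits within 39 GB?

4567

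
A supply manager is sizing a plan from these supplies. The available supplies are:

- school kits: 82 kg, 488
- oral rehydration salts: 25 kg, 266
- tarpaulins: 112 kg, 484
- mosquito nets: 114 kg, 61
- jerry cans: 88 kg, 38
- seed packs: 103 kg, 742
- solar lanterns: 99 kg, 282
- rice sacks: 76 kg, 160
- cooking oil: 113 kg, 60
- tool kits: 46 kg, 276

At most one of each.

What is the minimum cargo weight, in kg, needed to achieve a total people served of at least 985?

128

Need the lightest bundle worth ≥ 985.
Taking oral rehydration salts + seed packs gives 1008 (≥ 985) for 128 kg.
Any bundle with less than 128 kg falls short of 985.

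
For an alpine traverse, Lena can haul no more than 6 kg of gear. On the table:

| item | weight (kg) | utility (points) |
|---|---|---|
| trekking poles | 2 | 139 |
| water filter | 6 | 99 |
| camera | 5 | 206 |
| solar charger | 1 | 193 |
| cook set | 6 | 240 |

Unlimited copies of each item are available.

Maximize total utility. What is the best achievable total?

1158

Ranking by ratio (utility/kg): solar charger 193.00, trekking poles 69.50, camera 41.20, cook set 40.00.
6×solar charger uses 6 of the 6 kg and totals 1158.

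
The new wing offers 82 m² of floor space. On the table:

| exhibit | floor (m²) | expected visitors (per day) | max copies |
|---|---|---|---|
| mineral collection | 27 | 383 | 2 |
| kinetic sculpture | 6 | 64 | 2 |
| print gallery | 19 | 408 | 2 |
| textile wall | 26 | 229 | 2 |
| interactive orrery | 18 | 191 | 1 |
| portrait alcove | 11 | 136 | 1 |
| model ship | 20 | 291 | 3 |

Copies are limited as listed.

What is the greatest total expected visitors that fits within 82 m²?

1399

By expected visitors per m²: print gallery 21.47, model ship 14.55, mineral collection 14.19 lead.
Greedy by ratio would take 2×print gallery + 2×model ship: 78 m² used, total 1398.
The 40 m² tied up in 2×model ship is better spent on mineral collection + kinetic sculpture + portrait alcove — total rises to 1399 (82 m²).
Every other selection either busts 82 m² or exceeds an availability limit or fails to beat 1399.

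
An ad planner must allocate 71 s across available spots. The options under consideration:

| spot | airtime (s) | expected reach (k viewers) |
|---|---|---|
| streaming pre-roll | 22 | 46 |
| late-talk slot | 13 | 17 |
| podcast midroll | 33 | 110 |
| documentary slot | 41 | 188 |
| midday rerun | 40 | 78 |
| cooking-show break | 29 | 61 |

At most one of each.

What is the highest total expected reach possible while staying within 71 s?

249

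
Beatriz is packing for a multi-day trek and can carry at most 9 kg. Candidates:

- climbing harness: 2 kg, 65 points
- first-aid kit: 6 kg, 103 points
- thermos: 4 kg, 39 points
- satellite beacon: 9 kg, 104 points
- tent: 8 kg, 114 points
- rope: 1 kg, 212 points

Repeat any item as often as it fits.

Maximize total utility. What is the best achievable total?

Best packing: 9×rope — 9 kg, 1908 total.

1908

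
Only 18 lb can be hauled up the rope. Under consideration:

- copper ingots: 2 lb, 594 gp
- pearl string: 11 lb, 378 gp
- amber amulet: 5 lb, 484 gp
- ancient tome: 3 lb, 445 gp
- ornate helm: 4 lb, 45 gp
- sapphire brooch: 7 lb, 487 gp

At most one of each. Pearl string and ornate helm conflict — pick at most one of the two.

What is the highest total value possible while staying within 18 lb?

Density check — copper ingots 297.00, ancient tome 148.33, amber amulet 96.80 are the best per lb.
Best packing: copper ingots + amber amulet + ancient tome + sapphire brooch — 17 lb, 2010 total.

2010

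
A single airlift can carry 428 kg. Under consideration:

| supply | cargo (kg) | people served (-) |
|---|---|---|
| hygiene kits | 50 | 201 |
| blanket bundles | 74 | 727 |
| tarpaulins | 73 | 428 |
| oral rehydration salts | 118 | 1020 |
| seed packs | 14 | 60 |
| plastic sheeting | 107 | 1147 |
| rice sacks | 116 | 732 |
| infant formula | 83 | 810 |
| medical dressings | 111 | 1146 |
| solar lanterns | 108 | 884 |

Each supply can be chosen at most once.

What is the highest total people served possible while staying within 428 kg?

4123

Ranking by ratio (people served/kg): plastic sheeting 10.72, medical dressings 10.32, blanket bundles 9.82.
Greedy by ratio would take blanket bundles + seed packs + plastic sheeting + infant formula + medical dressings: 389 kg used, total 3890.
Dropping blanket bundles and seed packs frees 88 kg; slotting in oral rehydration salts (118 kg) lifts the total to 4123 at 419 kg.
No other feasible combination exceeds 4123.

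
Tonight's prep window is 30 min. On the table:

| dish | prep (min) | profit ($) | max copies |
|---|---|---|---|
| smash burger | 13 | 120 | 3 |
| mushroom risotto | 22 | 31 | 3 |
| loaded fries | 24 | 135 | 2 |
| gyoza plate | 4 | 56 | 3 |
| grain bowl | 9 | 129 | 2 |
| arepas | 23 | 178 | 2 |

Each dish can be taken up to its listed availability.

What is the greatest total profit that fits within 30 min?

426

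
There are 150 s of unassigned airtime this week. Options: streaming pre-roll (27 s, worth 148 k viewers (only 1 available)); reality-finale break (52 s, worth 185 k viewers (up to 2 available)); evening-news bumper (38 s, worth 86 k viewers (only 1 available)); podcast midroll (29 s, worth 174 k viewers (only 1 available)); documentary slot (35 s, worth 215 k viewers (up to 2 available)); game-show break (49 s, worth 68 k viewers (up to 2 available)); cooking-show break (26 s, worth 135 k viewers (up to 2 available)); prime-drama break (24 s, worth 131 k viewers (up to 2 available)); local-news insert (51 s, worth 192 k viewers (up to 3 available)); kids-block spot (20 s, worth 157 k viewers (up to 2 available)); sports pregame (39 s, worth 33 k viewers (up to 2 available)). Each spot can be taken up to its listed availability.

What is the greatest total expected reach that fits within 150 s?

939

Ranking by ratio (expected reach/s): kids-block spot 7.85, documentary slot 6.14, podcast midroll 6.00, streaming pre-roll 5.48.
Greedy by ratio would take podcast midroll + 2×documentary slot + 2×kids-block spot: 139 s used, total 918.
Dropping podcast midroll and documentary slot frees 64 s; slotting in streaming pre-roll + 2×prime-drama break (75 s) lifts the total to 939 at 150 s.
That's the maximum — no swap from here does better than 939.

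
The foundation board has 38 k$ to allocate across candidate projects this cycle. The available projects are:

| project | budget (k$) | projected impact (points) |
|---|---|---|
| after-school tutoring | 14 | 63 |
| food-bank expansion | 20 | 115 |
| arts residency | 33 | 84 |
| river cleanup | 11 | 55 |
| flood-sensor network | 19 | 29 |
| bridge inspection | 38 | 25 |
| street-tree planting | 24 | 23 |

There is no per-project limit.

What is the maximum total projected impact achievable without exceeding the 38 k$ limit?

178

By projected impact per k$: food-bank expansion 5.75, river cleanup 5.00, after-school tutoring 4.50, arts residency 2.55 lead.
Greedy by ratio would take food-bank expansion + river cleanup: 31 k$ used, total 170.
Dropping river cleanup frees 11 k$; slotting in after-school tutoring (14 k$) lifts the total to 178 at 34 k$.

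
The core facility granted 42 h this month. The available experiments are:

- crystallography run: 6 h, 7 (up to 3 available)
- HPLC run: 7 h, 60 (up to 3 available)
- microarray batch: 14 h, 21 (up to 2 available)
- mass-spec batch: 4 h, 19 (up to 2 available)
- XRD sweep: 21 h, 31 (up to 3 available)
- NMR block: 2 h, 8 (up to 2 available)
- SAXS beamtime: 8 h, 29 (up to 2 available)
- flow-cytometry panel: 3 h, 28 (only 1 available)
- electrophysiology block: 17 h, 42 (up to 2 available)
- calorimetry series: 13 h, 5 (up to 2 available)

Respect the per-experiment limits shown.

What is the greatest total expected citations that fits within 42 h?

A density-first pass picks crystallography run + 3×HPLC run + 2×mass-spec batch + 2×NMR block + flow-cytometry panel — 269 at 42 h.
Replace crystallography run and NMR block with SAXS beamtime: the trade gains 14 net, giving 283 at 42 h.
No other feasible combination exceeds 283.

283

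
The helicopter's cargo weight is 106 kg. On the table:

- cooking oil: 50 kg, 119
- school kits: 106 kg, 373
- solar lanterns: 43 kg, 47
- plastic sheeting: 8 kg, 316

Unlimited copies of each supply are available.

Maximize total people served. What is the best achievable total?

Ranking by ratio (people served/kg): plastic sheeting 39.50, school kits 3.52, cooking oil 2.38.
The ratio ordering already packs tightly: 13×plastic sheeting, 104 kg, 4108.
The spare 2 kg is too small for any remaining supply, and no exchange beats 4108.

4108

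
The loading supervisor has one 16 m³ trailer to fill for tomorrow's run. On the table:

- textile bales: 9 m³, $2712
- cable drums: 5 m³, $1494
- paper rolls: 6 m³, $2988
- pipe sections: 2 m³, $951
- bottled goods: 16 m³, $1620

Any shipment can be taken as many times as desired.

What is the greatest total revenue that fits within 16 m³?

Ranking by ratio (revenue/m³): paper rolls 498.00, pipe sections 475.50, textile bales 301.33, cable drums 298.80.
Taking 2×paper rolls + 2×pipe sections: 16 m³ used, 7878 in revenue.
That's the maximum — no swap from here does better than 7878.

7878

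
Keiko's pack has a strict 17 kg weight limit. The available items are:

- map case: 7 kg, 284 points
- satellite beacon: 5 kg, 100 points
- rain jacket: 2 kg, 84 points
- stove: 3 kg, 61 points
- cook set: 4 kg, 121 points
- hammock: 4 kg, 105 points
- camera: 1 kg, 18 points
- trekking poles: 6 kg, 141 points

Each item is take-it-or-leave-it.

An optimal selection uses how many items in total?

4

Optimal total is 594.
For example map case + rain jacket + cook set + hammock achieves it, using 17 kg.
All optima have 4 items.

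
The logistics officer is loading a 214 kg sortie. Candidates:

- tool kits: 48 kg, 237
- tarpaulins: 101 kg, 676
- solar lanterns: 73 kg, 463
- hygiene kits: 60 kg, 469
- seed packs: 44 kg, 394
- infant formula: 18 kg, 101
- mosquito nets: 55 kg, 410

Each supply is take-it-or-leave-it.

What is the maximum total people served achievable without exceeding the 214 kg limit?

Ranking by ratio (people served/kg): seed packs 8.95, hygiene kits 7.82, mosquito nets 7.45.
Filling by ratio: hygiene kits + seed packs + infant formula + mosquito nets for 1374, with 37 kg left unused.
Dropping infant formula and mosquito nets frees 73 kg; slotting in tarpaulins (101 kg) lifts the total to 1539 at 205 kg.

1539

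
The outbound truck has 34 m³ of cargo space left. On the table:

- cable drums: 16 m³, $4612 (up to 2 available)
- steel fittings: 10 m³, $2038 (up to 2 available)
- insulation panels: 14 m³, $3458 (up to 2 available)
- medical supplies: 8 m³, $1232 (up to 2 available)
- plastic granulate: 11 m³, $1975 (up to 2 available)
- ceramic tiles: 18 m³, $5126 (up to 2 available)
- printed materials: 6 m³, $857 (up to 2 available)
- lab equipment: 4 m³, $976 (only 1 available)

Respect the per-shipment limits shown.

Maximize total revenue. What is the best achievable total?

Filling by ratio: 2×cable drums for 9224, with 2 m³ left unused.
Dropping cable drums frees 16 m³; slotting in ceramic tiles (18 m³) lifts the total to 9738 at 34 m³.

9738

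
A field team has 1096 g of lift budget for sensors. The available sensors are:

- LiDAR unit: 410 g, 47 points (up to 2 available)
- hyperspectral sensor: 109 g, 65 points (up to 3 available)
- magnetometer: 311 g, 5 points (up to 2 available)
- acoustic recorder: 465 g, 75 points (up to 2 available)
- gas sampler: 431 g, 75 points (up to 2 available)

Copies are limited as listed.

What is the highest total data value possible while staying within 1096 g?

280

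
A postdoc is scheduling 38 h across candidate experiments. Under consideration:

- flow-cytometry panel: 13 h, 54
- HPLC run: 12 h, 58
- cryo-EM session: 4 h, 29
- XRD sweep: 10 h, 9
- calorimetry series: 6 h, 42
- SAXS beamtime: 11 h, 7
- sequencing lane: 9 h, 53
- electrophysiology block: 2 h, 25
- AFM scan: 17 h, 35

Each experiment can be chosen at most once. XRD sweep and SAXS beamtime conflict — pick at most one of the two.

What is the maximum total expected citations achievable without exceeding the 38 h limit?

208

The ratio heuristic lands on HPLC run + cryo-EM session + calorimetry series + sequencing lane + electrophysiology block (207) but leaves 5 h idle.
Replace sequencing lane with flow-cytometry panel: the trade gains 1 net, giving 208 at 37 h.
Runner-up HPLC run + cryo-EM session + calorimetry series + sequencing lane + electrophysiology block tops out at 207.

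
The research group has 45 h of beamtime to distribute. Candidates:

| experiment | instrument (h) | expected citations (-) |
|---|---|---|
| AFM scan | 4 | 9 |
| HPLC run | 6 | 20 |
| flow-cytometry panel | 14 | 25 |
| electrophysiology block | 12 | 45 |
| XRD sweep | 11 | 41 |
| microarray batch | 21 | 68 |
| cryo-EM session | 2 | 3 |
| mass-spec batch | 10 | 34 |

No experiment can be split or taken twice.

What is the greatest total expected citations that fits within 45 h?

154

Density check — electrophysiology block 3.75, XRD sweep 3.73, mass-spec batch 3.40 are the best per h.
A density-first pass picks AFM scan + HPLC run + electrophysiology block + XRD sweep + cryo-EM session + mass-spec batch — 152 at 45 h.
Reworking the packing: electrophysiology block + XRD sweep + microarray batch uses 44 h and improves the total to 154.
An exhaustive check of the 256 subsets confirms 154.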